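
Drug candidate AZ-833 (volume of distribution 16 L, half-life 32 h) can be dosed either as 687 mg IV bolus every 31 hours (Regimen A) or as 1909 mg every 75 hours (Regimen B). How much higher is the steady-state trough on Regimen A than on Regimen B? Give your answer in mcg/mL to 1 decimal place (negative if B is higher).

Regimen A: f = (1/2)^(31/32) ≈ 0.5109; Cmin,ss = (687/16)·f/(1−f) ≈ 44.851 mcg/mL.
Regimen B: f = (1/2)^(75/32) ≈ 0.1970; Cmin,ss = (1909/16)·f/(1−f) ≈ 29.271 mcg/mL.
Difference ≈ 44.851 − 29.271 ≈ 15.580 mcg/mL.

15.6 mcg/mL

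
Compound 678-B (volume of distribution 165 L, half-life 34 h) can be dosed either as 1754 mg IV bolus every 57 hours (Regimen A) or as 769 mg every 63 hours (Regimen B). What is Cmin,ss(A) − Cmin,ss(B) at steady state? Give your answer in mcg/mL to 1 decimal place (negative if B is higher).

Regimen A: f = (1/2)^(57/34) ≈ 0.3128; Cmin,ss = (1754/165)·f/(1−f) ≈ 4.839 mcg/mL.
Regimen B: f = (1/2)^(63/34) ≈ 0.2768; Cmin,ss = (769/165)·f/(1−f) ≈ 1.784 mcg/mL.
Difference ≈ 4.839 − 1.784 ≈ 3.055 mcg/mL.

3.1 mcg/mL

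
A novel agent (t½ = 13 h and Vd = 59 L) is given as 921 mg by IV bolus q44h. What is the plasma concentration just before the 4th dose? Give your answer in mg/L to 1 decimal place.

f = (1/2)^(τ/t½) = (1/2)^(44/13) ≈ 0.0957.
C₀ = D/Vd = 921/59 ≈ 15.610 mg/L.
Before the 4th dose, 3 doses have been given. Superposition: Cmin = C₀·(f + f² + … + f^3).
≈ 15.610 × (0.0957 + 0.0092 + 0.0009) ≈ 15.610 × 0.1058 ≈ 1.652 mg/L.

1.7 mg/L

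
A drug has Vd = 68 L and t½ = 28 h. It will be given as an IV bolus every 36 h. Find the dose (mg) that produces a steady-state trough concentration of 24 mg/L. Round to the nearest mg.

2347 mg

τ/t½ = 36/28 ≈ 1.2857, so f = (1/2)^(36/28) ≈ 0.410168.
Cmin,ss = (D/Vd)·f/(1−f), so D = Cmin,ss·Vd·(1−f)/f.
D = 24 × 68 × (1−f)/f ≈ 24 × 68 × 1.43803 ≈ 2346.86 mg.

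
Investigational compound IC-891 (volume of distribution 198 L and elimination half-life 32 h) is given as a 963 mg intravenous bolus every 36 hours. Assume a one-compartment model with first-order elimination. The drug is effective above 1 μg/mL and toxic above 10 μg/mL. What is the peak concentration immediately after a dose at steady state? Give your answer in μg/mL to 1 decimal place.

Over one 36-h interval, 36/32 ≈ 1.125 half-lives elapse, leaving f ≈ 0.4585 of each dose.
Accumulation ratio R = 1/(1 − f) ≈ 1/0.5415 ≈ 1.8467.
Each bolus raises the concentration by D/Vd = 963/198 ≈ 4.864 μg/mL.
Steady-state peak Cmax,ss = C₀·R ≈ 4.864 × 1.8467 ≈ 8.982 μg/mL.
Peak 9.0 μg/mL vs MTC 10 μg/mL: below toxic threshold.

9.0 μg/mL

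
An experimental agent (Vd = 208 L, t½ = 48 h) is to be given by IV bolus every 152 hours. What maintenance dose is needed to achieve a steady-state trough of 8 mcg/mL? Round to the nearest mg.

13278 mg

τ/t½ = 152/48 ≈ 3.1667, so f = (1/2)^(152/48) ≈ 0.111362.
Cmin,ss = (D/Vd)·f/(1−f), so D = Cmin,ss·Vd·(1−f)/f.
D = 8 × 208 × (1−f)/f ≈ 8 × 208 × 7.97972 ≈ 13278.25 mg.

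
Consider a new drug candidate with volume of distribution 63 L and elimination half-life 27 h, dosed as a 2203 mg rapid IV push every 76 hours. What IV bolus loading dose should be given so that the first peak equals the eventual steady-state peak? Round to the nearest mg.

f = (1/2)^(76/27) ≈ 0.142120; accumulation ratio R = 1/(1−f) ≈ 1.16566.
Loading dose to hit Cmax,ss on first dose: D_load = D_maint·R ≈ 2203 × 1.16566 ≈ 2567.95 mg.

2568 mg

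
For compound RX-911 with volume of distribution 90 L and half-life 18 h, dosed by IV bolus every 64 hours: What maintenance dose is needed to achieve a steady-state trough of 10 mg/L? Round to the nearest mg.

τ/t½ = 64/18 ≈ 3.5556, so f = (1/2)^(64/18) ≈ 0.085049.
Cmin,ss = (D/Vd)·f/(1−f), so D = Cmin,ss·Vd·(1−f)/f.
D = 10 × 90 × (1−f)/f ≈ 10 × 90 × 10.75793 ≈ 9682.14 mg.

9682 mg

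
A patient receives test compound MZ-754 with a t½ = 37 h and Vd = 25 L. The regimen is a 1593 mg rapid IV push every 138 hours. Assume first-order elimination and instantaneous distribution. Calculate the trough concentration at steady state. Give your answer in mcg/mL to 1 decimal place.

k = ln2/t½ = ln2/37 ≈ 0.018734 h⁻¹; fraction remaining f = e^(−kτ) = e^(−0.018734×138) ≈ 0.0754.
Each bolus raises the concentration by D/Vd = 1593/25 ≈ 63.720 mcg/mL.
Steady-state trough Cmin,ss = C₀·f/(1−f) ≈ 63.720 × 0.0754/0.9246 ≈ 5.196 mcg/mL.

5.2 mcg/mL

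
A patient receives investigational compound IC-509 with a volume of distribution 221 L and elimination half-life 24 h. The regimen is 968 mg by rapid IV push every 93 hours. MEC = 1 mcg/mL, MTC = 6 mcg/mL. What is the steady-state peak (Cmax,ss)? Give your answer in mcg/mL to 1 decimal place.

4.7 mcg/mL

τ/t½ = 93/24 ≈ 3.875, so fraction remaining f = (1/2)^(93/24) ≈ 0.0682.
Accumulation ratio R = 1/(1 − f) ≈ 1/0.9318 ≈ 1.0732.
Each bolus raises the concentration by D/Vd = 968/221 ≈ 4.380 mcg/mL.
Steady-state peak Cmax,ss = C₀·R ≈ 4.380 × 1.0732 ≈ 4.701 mcg/mL.
Peak 4.7 mcg/mL vs MTC 6 mcg/mL: below toxic threshold.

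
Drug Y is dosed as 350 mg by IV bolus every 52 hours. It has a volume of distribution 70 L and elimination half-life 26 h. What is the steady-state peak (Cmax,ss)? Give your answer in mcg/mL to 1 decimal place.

τ = 52 h = 2 half-lives, so f = (1/2)^2 = 0.25.
Accumulation ratio R = 1/(1 − f) = 1/0.75 = 4/3.
Single-dose peak C₀ = D/Vd = 350/70 = 5 mcg/mL.
Steady-state peak Cmax,ss = C₀·R = 5 × 4/3 ≈ 6.667 mcg/mL.

6.7 mcg/mL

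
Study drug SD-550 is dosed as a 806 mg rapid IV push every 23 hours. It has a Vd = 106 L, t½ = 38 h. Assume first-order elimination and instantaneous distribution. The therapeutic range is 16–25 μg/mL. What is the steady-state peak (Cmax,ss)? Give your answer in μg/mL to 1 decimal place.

22.2 μg/mL

Over one 23-h interval, 23/38 ≈ 0.60526 half-lives elapse, leaving f ≈ 0.6574 of each dose.
At steady state, accumulation factor R = 1/(1 − e^(−kτ)) ≈ 2.9189.
Single-dose peak C₀ = D/Vd = 806/106 ≈ 7.604 μg/mL.
Cmax,ss = C₀/(1 − f) ≈ 7.604/0.3426 ≈ 22.195 μg/mL.
Peak 22.2 μg/mL vs MTC 25 μg/mL: below toxic threshold.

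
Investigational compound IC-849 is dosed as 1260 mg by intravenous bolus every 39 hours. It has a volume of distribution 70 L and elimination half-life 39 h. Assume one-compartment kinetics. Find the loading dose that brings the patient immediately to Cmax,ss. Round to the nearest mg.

2520 mg

f = (1/2)^(39/39) ≈ 0.500000; accumulation ratio R = 1/(1−f) ≈ 2.00000.
Loading dose to hit Cmax,ss on first dose: D_load = D_maint·R ≈ 1260 × 2.00000 ≈ 2520.00 mg.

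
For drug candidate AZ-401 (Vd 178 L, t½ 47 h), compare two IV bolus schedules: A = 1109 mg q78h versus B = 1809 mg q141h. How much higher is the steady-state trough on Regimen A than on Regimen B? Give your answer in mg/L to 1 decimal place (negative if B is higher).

Regimen A: f = (1/2)^(78/47) ≈ 0.3165; Cmin,ss = (1109/178)·f/(1−f) ≈ 2.885 mg/L.
Regimen B: f = (1/2)^(141/47) ≈ 0.1250; Cmin,ss = (1809/178)·f/(1−f) ≈ 1.452 mg/L.
Difference ≈ 2.885 − 1.452 ≈ 1.433 mg/L.

1.4 mg/L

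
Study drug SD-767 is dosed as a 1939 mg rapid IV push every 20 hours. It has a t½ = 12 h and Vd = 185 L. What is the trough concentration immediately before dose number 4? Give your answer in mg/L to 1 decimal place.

4.7 mg/L

f = (1/2)^(τ/t½) = (1/2)^(20/12) ≈ 0.3150.
C₀ = D/Vd = 1939/185 ≈ 10.481 mg/L.
Before the 4th dose, 3 doses have been given. Superposition: Cmin = C₀·(f + f² + … + f^3).
≈ 10.481 × (0.3150 + 0.0992 + 0.0313) ≈ 10.481 × 0.4455 ≈ 4.669 mg/L.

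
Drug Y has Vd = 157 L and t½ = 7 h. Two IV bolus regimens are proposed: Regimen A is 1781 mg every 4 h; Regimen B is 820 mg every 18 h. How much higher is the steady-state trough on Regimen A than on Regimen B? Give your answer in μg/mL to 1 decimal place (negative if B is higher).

22.3 μg/mL

Regimen A: f = (1/2)^(4/7) ≈ 0.6730; Cmin,ss = (1781/157)·f/(1−f) ≈ 23.347 μg/mL.
Regimen B: f = (1/2)^(18/7) ≈ 0.1682; Cmin,ss = (820/157)·f/(1−f) ≈ 1.056 μg/mL.
Difference ≈ 23.347 − 1.056 ≈ 22.291 μg/mL.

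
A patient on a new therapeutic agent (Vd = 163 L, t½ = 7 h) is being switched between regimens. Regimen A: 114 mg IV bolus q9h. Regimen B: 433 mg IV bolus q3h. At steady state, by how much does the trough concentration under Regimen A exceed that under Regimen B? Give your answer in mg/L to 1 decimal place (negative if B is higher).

-7.2 mg/L

Regimen A: f = (1/2)^(9/7) ≈ 0.4102; Cmin,ss = (114/163)·f/(1−f) ≈ 0.486 mg/L.
Regimen B: f = (1/2)^(3/7) ≈ 0.7430; Cmin,ss = (433/163)·f/(1−f) ≈ 7.680 mg/L.
Difference ≈ 0.486 − 7.680 ≈ -7.194 mg/L.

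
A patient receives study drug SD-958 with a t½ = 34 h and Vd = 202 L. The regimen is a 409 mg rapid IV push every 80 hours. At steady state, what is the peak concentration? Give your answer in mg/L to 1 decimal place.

2.5 mg/L

τ/t½ = 80/34 ≈ 2.3529, so fraction remaining f = (1/2)^(80/34) ≈ 0.1957.
Accumulation ratio R = 1/(1 − f) ≈ 1/0.8043 ≈ 1.2433.
Each bolus raises the concentration by D/Vd = 409/202 ≈ 2.025 mg/L.
Steady-state peak Cmax,ss = C₀·R ≈ 2.025 × 1.2433 ≈ 2.518 mg/L.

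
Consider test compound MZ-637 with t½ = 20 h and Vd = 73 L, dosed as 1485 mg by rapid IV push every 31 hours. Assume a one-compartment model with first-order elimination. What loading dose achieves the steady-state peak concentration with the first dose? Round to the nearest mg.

2255 mg

f = (1/2)^(31/20) ≈ 0.341510; accumulation ratio R = 1/(1−f) ≈ 1.51863.
Loading dose to hit Cmax,ss on first dose: D_load = D_maint·R ≈ 1485 × 1.51863 ≈ 2255.17 mg.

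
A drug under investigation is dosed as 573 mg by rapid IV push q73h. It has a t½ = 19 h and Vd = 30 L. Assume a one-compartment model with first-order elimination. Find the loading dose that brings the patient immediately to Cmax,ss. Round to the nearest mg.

616 mg

f = (1/2)^(73/19) ≈ 0.069729; accumulation ratio R = 1/(1−f) ≈ 1.07496.
Loading dose to hit Cmax,ss on first dose: D_load = D_maint·R ≈ 573 × 1.07496 ≈ 615.95 mg.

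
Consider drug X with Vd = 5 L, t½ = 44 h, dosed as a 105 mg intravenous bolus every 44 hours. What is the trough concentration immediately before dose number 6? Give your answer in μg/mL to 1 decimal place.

f = (1/2)^(τ/t½) = (1/2)^(44/44) ≈ 0.5000.
C₀ = D/Vd = 105/5 ≈ 21.000 μg/mL.
Before the 6th dose, 5 doses have been given. Superposition: Cmin = C₀·(f + f² + … + f^5).
≈ 21.000 × (0.5000 + 0.2500 + 0.1250 + 0.0625 + 0.0313) ≈ 21.000 × 0.9688 ≈ 20.345 μg/mL.

20.3 μg/mL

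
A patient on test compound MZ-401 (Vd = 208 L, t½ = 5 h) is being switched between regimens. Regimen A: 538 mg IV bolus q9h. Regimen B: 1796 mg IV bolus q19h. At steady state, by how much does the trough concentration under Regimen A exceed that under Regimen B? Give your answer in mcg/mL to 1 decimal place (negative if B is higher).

0.4 mcg/mL

Regimen A: f = (1/2)^(9/5) ≈ 0.2872; Cmin,ss = (538/208)·f/(1−f) ≈ 1.042 mcg/mL.
Regimen B: f = (1/2)^(19/5) ≈ 0.0718; Cmin,ss = (1796/208)·f/(1−f) ≈ 0.668 mcg/mL.
Difference ≈ 1.042 − 0.668 ≈ 0.374 mcg/mL.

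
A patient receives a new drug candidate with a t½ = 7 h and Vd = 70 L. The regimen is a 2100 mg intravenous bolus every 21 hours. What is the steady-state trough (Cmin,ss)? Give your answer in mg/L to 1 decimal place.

4.3 mg/L

The dosing interval is 3 half-lives, so f = 2^(−3) = 0.125.
At steady state, R = 1/(1 − 0.125) = 8/7.
Single-dose peak C₀ = D/Vd = 2100/70 = 30 mg/L.
Steady-state peak Cmax,ss = C₀·R = 30 × 8/7 ≈ 34.286 mg/L.
Steady-state trough Cmin,ss = Cmax,ss·f ≈ 34.286 × 0.125 ≈ 4.286 mg/L.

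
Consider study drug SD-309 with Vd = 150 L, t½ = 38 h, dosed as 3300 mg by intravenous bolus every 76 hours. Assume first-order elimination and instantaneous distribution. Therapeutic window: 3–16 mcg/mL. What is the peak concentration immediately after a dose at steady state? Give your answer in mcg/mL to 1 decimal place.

29.3 mcg/mL

The dosing interval is 2 half-lives, so f = 2^(−2) = 0.25.
At steady state, R = 1/(1 − 0.25) = 4/3.
Single-dose peak C₀ = D/Vd = 3300/150 = 22 mcg/mL.
Steady-state peak Cmax,ss = C₀·R = 22 × 4/3 ≈ 29.333 mcg/mL.
Peak 29.3 mcg/mL vs MTC 16 mcg/mL: exceeds toxic threshold.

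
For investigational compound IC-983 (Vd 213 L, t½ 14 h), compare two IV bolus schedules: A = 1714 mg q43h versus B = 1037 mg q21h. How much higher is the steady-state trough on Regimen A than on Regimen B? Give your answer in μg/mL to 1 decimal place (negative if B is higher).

Regimen A: f = (1/2)^(43/14) ≈ 0.1190; Cmin,ss = (1714/213)·f/(1−f) ≈ 1.087 μg/mL.
Regimen B: f = (1/2)^(21/14) ≈ 0.3536; Cmin,ss = (1037/213)·f/(1−f) ≈ 2.663 μg/mL.
Difference ≈ 1.087 − 2.663 ≈ -1.576 μg/mL.

-1.6 μg/mL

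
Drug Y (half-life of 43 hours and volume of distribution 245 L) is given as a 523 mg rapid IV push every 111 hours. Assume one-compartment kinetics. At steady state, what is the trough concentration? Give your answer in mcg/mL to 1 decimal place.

τ/t½ = 111/43 ≈ 2.5814, so fraction remaining f = (1/2)^(111/43) ≈ 0.1671.
Accumulation ratio R = 1/(1 − f) ≈ 1/0.8329 ≈ 1.2006.
Each bolus raises the concentration by D/Vd = 523/245 ≈ 2.135 mcg/mL.
Steady-state peak Cmax,ss = C₀·R ≈ 2.135 × 1.2006 ≈ 2.563 mcg/mL.
Steady-state trough Cmin,ss = Cmax,ss·f ≈ 2.563 × 0.1671 ≈ 0.428 mcg/mL.

0.4 mcg/mL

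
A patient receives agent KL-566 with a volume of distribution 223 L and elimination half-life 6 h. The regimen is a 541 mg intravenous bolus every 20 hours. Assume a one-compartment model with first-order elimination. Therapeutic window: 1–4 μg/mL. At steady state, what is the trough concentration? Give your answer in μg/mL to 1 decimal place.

0.3 μg/mL

k = ln2/t½ = ln2/6 ≈ 0.115525 h⁻¹; fraction remaining f = e^(−kτ) = e^(−0.115525×20) ≈ 0.0992.
At steady state, accumulation factor R = 1/(1 − e^(−kτ)) ≈ 1.1101.
Each bolus raises the concentration by D/Vd = 541/223 ≈ 2.426 μg/mL.
Cmax,ss = C₀/(1 − f) ≈ 2.426/0.9008 ≈ 2.693 μg/mL.
Steady-state trough Cmin,ss = Cmax,ss·f ≈ 2.693 × 0.0992 ≈ 0.267 μg/mL.
Trough 0.3 μg/mL vs MEC 1 μg/mL: subtherapeutic.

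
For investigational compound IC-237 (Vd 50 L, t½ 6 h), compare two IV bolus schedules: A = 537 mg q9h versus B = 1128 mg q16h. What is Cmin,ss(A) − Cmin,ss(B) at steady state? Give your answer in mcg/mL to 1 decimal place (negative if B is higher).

1.7 mcg/mL

Regimen A: f = (1/2)^(9/6) ≈ 0.3536; Cmin,ss = (537/50)·f/(1−f) ≈ 5.875 mcg/mL.
Regimen B: f = (1/2)^(16/6) ≈ 0.1575; Cmin,ss = (1128/50)·f/(1−f) ≈ 4.217 mcg/mL.
Difference ≈ 5.875 − 4.217 ≈ 1.658 mcg/mL.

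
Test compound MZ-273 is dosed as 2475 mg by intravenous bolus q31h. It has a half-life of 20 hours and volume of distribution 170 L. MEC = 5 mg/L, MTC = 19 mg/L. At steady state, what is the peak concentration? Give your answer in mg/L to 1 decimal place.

k = ln2/t½ = ln2/20 ≈ 0.034657 h⁻¹; fraction remaining f = e^(−kτ) = e^(−0.034657×31) ≈ 0.3415.
Accumulation ratio R = 1/(1 − f) ≈ 1/0.6585 ≈ 1.5186.
Single-dose peak C₀ = D/Vd = 2475/170 ≈ 14.559 mg/L.
Steady-state peak Cmax,ss = C₀·R ≈ 14.559 × 1.5186 ≈ 22.109 mg/L.
Peak 22.1 mg/L vs MTC 19 mg/L: exceeds toxic threshold.

22.1 mg/L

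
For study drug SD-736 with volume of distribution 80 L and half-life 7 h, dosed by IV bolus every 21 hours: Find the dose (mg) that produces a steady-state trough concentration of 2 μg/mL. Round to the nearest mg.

1120 mg

τ/t½ = 21/7 ≈ 3, so f = (1/2)^(21/7) ≈ 0.125000.
Cmin,ss = (D/Vd)·f/(1−f), so D = Cmin,ss·Vd·(1−f)/f.
D = 2 × 80 × (1−f)/f ≈ 2 × 80 × 7.00000 ≈ 1120.00 mg.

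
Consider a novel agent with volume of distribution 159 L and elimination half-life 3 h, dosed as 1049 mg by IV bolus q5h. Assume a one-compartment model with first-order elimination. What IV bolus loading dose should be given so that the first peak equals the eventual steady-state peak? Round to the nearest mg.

f = (1/2)^(5/3) ≈ 0.314980; accumulation ratio R = 1/(1−f) ≈ 1.45981.
Loading dose to hit Cmax,ss on first dose: D_load = D_maint·R ≈ 1049 × 1.45981 ≈ 1531.34 mg.

1531 mg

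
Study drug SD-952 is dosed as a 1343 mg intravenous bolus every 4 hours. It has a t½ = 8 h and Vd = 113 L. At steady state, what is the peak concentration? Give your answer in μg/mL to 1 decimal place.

40.6 μg/mL

τ/t½ = 4/8 ≈ 0.5, so fraction remaining f = (1/2)^(4/8) ≈ 0.7071.
Accumulation ratio R = 1/(1 − f) ≈ 1/0.2929 ≈ 3.4141.
Single-dose peak C₀ = D/Vd = 1343/113 ≈ 11.885 μg/mL.
Steady-state peak Cmax,ss = C₀·R ≈ 11.885 × 3.4141 ≈ 40.577 μg/mL.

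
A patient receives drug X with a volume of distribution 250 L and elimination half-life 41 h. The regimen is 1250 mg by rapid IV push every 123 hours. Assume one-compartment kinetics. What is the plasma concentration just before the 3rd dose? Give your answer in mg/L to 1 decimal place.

f = (1/2)^(τ/t½) = (1/2)^(123/41) ≈ 0.1250.
C₀ = D/Vd = 1250/250 ≈ 5.000 mg/L.
Before the 3rd dose, 2 doses have been given. Superposition: Cmin = C₀·(f + f²).
≈ 5.000 × (0.1250 + 0.0156) ≈ 5.000 × 0.1406 ≈ 0.703 mg/L.

0.7 mg/L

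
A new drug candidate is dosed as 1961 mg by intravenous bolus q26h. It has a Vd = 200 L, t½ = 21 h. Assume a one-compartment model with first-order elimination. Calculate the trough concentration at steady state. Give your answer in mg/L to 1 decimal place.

Over one 26-h interval, 26/21 ≈ 1.2381 half-lives elapse, leaving f ≈ 0.4239 of each dose.
At steady state, accumulation factor R = 1/(1 − e^(−kτ)) ≈ 1.7358.
Each bolus raises the concentration by D/Vd = 1961/200 ≈ 9.805 mg/L.
Cmax,ss = C₀/(1 − f) ≈ 9.805/0.5761 ≈ 17.020 mg/L.
Steady-state trough Cmin,ss = Cmax,ss·f ≈ 17.020 × 0.4239 ≈ 7.215 mg/L.

7.2 mg/L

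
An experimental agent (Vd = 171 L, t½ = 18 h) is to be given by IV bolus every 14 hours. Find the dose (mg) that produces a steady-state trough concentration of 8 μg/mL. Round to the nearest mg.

τ/t½ = 14/18 ≈ 0.77778, so f = (1/2)^(14/18) ≈ 0.583265.
Cmin,ss = (D/Vd)·f/(1−f), so D = Cmin,ss·Vd·(1−f)/f.
D = 8 × 171 × (1−f)/f ≈ 8 × 171 × 0.71449 ≈ 977.42 mg.

977 mg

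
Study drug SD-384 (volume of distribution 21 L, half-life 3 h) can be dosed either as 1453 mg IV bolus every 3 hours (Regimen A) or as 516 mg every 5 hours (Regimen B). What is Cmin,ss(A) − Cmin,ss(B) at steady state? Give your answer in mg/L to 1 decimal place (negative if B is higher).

57.9 mg/L

Regimen A: f = (1/2)^(3/3) ≈ 0.5000; Cmin,ss = (1453/21)·f/(1−f) ≈ 69.190 mg/L.
Regimen B: f = (1/2)^(5/3) ≈ 0.3150; Cmin,ss = (516/21)·f/(1−f) ≈ 11.299 mg/L.
Difference ≈ 69.190 − 11.299 ≈ 57.891 mg/L.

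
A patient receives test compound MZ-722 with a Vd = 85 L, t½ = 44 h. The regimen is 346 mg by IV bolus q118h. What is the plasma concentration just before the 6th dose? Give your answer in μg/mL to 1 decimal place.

0.8 μg/mL

f = (1/2)^(τ/t½) = (1/2)^(118/44) ≈ 0.1558.
C₀ = D/Vd = 346/85 ≈ 4.071 μg/mL.
Before the 6th dose, 5 doses have been given. Superposition: Cmin = C₀·(f + f² + … + f^5).
≈ 4.071 × (0.1558 + 0.0243 + 0.0038 + 0.0006 + 0.0001) ≈ 4.071 × 0.1846 ≈ 0.752 μg/mL.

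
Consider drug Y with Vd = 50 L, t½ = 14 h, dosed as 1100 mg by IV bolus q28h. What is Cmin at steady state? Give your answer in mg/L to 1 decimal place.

7.3 mg/L

The dosing interval is 2 half-lives, so f = 2^(−2) = 0.25.
At steady state, R = 1/(1 − 0.25) = 4/3.
Single-dose peak C₀ = D/Vd = 1100/50 = 22 mg/L.
Steady-state peak Cmax,ss = C₀·R = 22 × 4/3 ≈ 29.333 mg/L.
Steady-state trough Cmin,ss = Cmax,ss·f ≈ 29.333 × 0.25 ≈ 7.333 mg/L.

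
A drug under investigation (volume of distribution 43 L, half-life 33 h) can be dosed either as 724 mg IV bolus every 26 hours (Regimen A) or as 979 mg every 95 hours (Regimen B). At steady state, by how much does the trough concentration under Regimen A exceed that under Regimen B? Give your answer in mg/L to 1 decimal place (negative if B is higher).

19.6 mg/L

Regimen A: f = (1/2)^(26/33) ≈ 0.5792; Cmin,ss = (724/43)·f/(1−f) ≈ 23.175 mg/L.
Regimen B: f = (1/2)^(95/33) ≈ 0.1360; Cmin,ss = (979/43)·f/(1−f) ≈ 3.584 mg/L.
Difference ≈ 23.175 − 3.584 ≈ 19.591 mg/L.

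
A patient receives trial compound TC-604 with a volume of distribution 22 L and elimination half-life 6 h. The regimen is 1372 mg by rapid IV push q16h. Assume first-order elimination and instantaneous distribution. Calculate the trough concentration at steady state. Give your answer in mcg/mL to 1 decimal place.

τ/t½ = 16/6 ≈ 2.6667, so fraction remaining f = (1/2)^(16/6) ≈ 0.1575.
At steady state, accumulation factor R = 1/(1 − e^(−kτ)) ≈ 1.1869.
Single-dose peak C₀ = D/Vd = 1372/22 ≈ 62.364 mcg/mL.
Cmax,ss = C₀/(1 − f) ≈ 62.364/0.8425 ≈ 74.023 mcg/mL.
Steady-state trough Cmin,ss = Cmax,ss·f ≈ 74.023 × 0.1575 ≈ 11.659 mcg/mL.

11.7 mcg/mL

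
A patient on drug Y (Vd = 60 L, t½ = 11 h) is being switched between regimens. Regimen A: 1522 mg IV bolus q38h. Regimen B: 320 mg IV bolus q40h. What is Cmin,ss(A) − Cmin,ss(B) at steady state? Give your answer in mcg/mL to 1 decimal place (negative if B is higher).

Regimen A: f = (1/2)^(38/11) ≈ 0.0912; Cmin,ss = (1522/60)·f/(1−f) ≈ 2.546 mcg/mL.
Regimen B: f = (1/2)^(40/11) ≈ 0.0804; Cmin,ss = (320/60)·f/(1−f) ≈ 0.466 mcg/mL.
Difference ≈ 2.546 − 0.466 ≈ 2.080 mcg/mL.

2.1 mcg/mL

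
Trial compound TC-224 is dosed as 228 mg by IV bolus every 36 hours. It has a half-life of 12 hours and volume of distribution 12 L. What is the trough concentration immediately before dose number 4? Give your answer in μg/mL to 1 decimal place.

f = (1/2)^(τ/t½) = (1/2)^(36/12) ≈ 0.1250.
C₀ = D/Vd = 228/12 ≈ 19.000 μg/mL.
Before the 4th dose, 3 doses have been given. Superposition: Cmin = C₀·(f + f² + … + f^3).
≈ 19.000 × (0.1250 + 0.0156 + 0.0020) ≈ 19.000 × 0.1426 ≈ 2.709 μg/mL.

2.7 μg/mL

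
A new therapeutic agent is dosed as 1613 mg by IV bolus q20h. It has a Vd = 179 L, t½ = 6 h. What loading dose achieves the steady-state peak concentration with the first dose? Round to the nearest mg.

1791 mg

f = (1/2)^(20/6) ≈ 0.099213; accumulation ratio R = 1/(1−f) ≈ 1.11014.
Loading dose to hit Cmax,ss on first dose: D_load = D_maint·R ≈ 1613 × 1.11014 ≈ 1790.66 mg.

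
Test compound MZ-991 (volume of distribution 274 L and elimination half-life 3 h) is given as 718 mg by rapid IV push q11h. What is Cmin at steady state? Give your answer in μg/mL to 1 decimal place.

0.2 μg/mL

τ/t½ = 11/3 ≈ 3.6667, so fraction remaining f = (1/2)^(11/3) ≈ 0.0787.
Accumulation ratio R = 1/(1 − f) ≈ 1/0.9213 ≈ 1.0854.
Each bolus raises the concentration by D/Vd = 718/274 ≈ 2.620 μg/mL.
Cmax,ss = C₀/(1 − f) ≈ 2.620/0.9213 ≈ 2.844 μg/mL.
One interval later, Cmin,ss = Cmax,ss·e^(−kτ) ≈ 2.844 × 0.0787 ≈ 0.224 μg/mL.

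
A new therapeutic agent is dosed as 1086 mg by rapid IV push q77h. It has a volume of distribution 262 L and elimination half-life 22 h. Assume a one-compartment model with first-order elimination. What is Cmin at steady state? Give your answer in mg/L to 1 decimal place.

0.4 mg/L

k = ln2/t½ = ln2/22 ≈ 0.031507 h⁻¹; fraction remaining f = e^(−kτ) = e^(−0.031507×77) ≈ 0.0884.
Accumulation ratio R = 1/(1 − f) ≈ 1/0.9116 ≈ 1.0970.
Each bolus raises the concentration by D/Vd = 1086/262 ≈ 4.145 mg/L.
Steady-state peak Cmax,ss = C₀·R ≈ 4.145 × 1.0970 ≈ 4.547 mg/L.
Steady-state trough Cmin,ss = Cmax,ss·f ≈ 4.547 × 0.0884 ≈ 0.402 mg/L.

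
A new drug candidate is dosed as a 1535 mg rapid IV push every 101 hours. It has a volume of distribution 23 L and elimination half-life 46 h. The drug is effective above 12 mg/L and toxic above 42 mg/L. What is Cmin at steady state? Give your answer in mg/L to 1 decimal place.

τ/t½ = 101/46 ≈ 2.1957, so fraction remaining f = (1/2)^(101/46) ≈ 0.2183.
Single-dose peak C₀ = D/Vd = 1535/23 ≈ 66.739 mg/L.
Steady-state trough Cmin,ss = C₀·f/(1−f) ≈ 66.739 × 0.2183/0.7817 ≈ 18.638 mg/L.
Trough 18.6 mg/L vs MEC 12 mg/L: adequate.

18.6 mg/L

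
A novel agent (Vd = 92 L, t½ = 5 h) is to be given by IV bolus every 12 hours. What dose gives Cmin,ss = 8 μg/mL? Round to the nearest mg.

τ/t½ = 12/5 ≈ 2.4, so f = (1/2)^(12/5) ≈ 0.189465.
Cmin,ss = (D/Vd)·f/(1−f), so D = Cmin,ss·Vd·(1−f)/f.
D = 8 × 92 × (1−f)/f ≈ 8 × 92 × 4.27802 ≈ 3148.62 mg.

3149 mg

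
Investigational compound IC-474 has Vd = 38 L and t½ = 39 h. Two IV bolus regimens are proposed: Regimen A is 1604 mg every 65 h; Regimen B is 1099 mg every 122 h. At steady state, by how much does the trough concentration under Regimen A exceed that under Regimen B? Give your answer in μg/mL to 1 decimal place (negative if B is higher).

15.7 μg/mL

Regimen A: f = (1/2)^(65/39) ≈ 0.3150; Cmin,ss = (1604/38)·f/(1−f) ≈ 19.411 μg/mL.
Regimen B: f = (1/2)^(122/39) ≈ 0.1144; Cmin,ss = (1099/38)·f/(1−f) ≈ 3.736 μg/mL.
Difference ≈ 19.411 − 3.736 ≈ 15.675 μg/mL.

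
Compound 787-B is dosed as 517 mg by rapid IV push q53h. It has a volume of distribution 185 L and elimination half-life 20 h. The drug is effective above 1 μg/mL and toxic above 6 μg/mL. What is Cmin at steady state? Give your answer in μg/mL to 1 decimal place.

Over one 53-h interval, 53/20 ≈ 2.65 half-lives elapse, leaving f ≈ 0.1593 of each dose.
Each bolus raises the concentration by D/Vd = 517/185 ≈ 2.795 μg/mL.
Steady-state trough Cmin,ss = C₀·f/(1−f) ≈ 2.795 × 0.1593/0.8407 ≈ 0.530 μg/mL.
Trough 0.5 μg/mL vs MEC 1 μg/mL: subtherapeutic.

0.5 μg/mL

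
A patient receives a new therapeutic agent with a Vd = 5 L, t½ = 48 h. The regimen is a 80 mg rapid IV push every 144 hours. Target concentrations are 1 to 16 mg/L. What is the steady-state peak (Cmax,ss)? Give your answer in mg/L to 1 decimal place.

18.3 mg/L

The dosing interval is 3 half-lives, so f = 2^(−3) = 0.125.
At steady state, R = 1/(1 − 0.125) = 8/7.
Single-dose peak C₀ = D/Vd = 80/5 = 16 mg/L.
Steady-state peak Cmax,ss = C₀·R = 16 × 8/7 ≈ 18.286 mg/L.
Peak 18.3 mg/L vs MTC 16 mg/L: exceeds toxic threshold.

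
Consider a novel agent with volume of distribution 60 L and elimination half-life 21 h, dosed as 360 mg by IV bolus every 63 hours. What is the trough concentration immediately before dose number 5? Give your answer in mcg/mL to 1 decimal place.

f = (1/2)^(τ/t½) = (1/2)^(63/21) ≈ 0.1250.
C₀ = D/Vd = 360/60 ≈ 6.000 mcg/mL.
Before the 5th dose, 4 doses have been given. Superposition: Cmin = C₀·(f + f² + … + f^4).
≈ 6.000 × (0.1250 + 0.0156 + 0.0020 + 0.0002) ≈ 6.000 × 0.1428 ≈ 0.857 mcg/mL.

0.9 mcg/mL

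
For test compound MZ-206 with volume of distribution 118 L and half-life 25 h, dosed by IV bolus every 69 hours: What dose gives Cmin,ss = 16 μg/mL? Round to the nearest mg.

τ/t½ = 69/25 ≈ 2.76, so f = (1/2)^(69/25) ≈ 0.147624.
Cmin,ss = (D/Vd)·f/(1−f), so D = Cmin,ss·Vd·(1−f)/f.
D = 16 × 118 × (1−f)/f ≈ 16 × 118 × 5.77397 ≈ 10901.26 mg.

10901 mg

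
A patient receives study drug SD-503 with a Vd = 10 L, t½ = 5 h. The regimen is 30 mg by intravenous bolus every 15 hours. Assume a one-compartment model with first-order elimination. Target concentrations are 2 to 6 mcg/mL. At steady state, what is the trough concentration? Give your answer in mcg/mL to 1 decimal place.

The dosing interval is 3 half-lives, so f = 2^(−3) = 0.125.
At steady state, R = 1/(1 − 0.125) = 8/7.
Single-dose peak C₀ = D/Vd = 30/10 = 3 mcg/mL.
Steady-state peak Cmax,ss = C₀·R = 3 × 8/7 ≈ 3.429 mcg/mL.
Steady-state trough Cmin,ss = Cmax,ss·f ≈ 3.429 × 0.125 ≈ 0.429 mcg/mL.
Trough 0.4 mcg/mL vs MEC 2 mcg/mL: subtherapeutic.

0.4 mcg/mL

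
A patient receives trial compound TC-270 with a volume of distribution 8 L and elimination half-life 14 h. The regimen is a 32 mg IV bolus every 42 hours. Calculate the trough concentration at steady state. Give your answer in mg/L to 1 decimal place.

τ = 42 h = 3 half-lives, so f = (1/2)^3 = 0.125.
At steady state, R = 1/(1 − 0.125) = 8/7.
Single-dose peak C₀ = D/Vd = 32/8 = 4 mg/L.
Steady-state peak Cmax,ss = C₀·R = 4 × 8/7 ≈ 4.571 mg/L.
Steady-state trough Cmin,ss = Cmax,ss·f ≈ 4.571 × 0.125 ≈ 0.571 mg/L.

0.6 mg/L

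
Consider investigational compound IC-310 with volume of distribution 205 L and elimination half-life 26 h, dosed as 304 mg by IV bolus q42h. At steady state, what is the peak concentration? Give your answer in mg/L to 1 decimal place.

2.2 mg/L

k = ln2/t½ = ln2/26 ≈ 0.026660 h⁻¹; fraction remaining f = e^(−kτ) = e^(−0.026660×42) ≈ 0.3264.
Accumulation ratio R = 1/(1 − f) ≈ 1/0.6736 ≈ 1.4846.
Each bolus raises the concentration by D/Vd = 304/205 ≈ 1.483 mg/L.
Cmax,ss = C₀/(1 − f) ≈ 1.483/0.6736 ≈ 2.202 mg/L.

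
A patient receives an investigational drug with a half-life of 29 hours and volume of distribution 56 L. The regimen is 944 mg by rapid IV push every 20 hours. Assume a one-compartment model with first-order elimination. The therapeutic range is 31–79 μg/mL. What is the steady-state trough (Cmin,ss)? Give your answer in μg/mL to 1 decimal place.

Over one 20-h interval, 20/29 ≈ 0.68966 half-lives elapse, leaving f ≈ 0.6200 of each dose.
At steady state, accumulation factor R = 1/(1 − e^(−kτ)) ≈ 2.6316.
Each bolus raises the concentration by D/Vd = 944/56 ≈ 16.857 μg/mL.
Steady-state peak Cmax,ss = C₀·R ≈ 16.857 × 2.6316 ≈ 44.361 μg/mL.
Steady-state trough Cmin,ss = Cmax,ss·f ≈ 44.361 × 0.6200 ≈ 27.504 μg/mL.
Trough 27.5 μg/mL vs MEC 31 μg/mL: subtherapeutic.

27.5 μg/mL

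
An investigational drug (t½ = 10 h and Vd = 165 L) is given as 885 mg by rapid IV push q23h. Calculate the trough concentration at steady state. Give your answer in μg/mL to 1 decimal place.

k = ln2/t½ = ln2/10 ≈ 0.069315 h⁻¹; fraction remaining f = e^(−kτ) = e^(−0.069315×23) ≈ 0.2031.
Accumulation ratio R = 1/(1 − f) ≈ 1/0.7969 ≈ 1.2549.
Single-dose peak C₀ = D/Vd = 885/165 ≈ 5.364 μg/mL.
Cmax,ss = C₀/(1 − f) ≈ 5.364/0.7969 ≈ 6.731 μg/mL.
Steady-state trough Cmin,ss = Cmax,ss·f ≈ 6.731 × 0.2031 ≈ 1.367 μg/mL.

1.4 μg/mL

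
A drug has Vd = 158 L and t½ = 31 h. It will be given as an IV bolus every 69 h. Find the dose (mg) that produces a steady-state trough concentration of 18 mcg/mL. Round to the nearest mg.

τ/t½ = 69/31 ≈ 2.2258, so f = (1/2)^(69/31) ≈ 0.213779.
Cmin,ss = (D/Vd)·f/(1−f), so D = Cmin,ss·Vd·(1−f)/f.
D = 18 × 158 × (1−f)/f ≈ 18 × 158 × 3.67773 ≈ 10459.46 mg.

10459 mg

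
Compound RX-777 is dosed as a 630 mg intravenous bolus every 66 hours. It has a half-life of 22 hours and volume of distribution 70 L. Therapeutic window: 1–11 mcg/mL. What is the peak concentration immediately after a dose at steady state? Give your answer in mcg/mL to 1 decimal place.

10.3 mcg/mL

The dosing interval is 3 half-lives, so f = 2^(−3) = 0.125.
Accumulation ratio R = 1/(1 − f) = 1/0.875 = 8/7.
Single-dose peak C₀ = D/Vd = 630/70 = 9 mcg/mL.
Steady-state peak Cmax,ss = C₀·R = 9 × 8/7 ≈ 10.286 mcg/mL.
Peak 10.3 mcg/mL vs MTC 11 mcg/mL: below toxic threshold.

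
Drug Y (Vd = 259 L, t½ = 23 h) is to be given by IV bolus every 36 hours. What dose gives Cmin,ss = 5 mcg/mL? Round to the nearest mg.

τ/t½ = 36/23 ≈ 1.5652, so f = (1/2)^(36/23) ≈ 0.337927.
Cmin,ss = (D/Vd)·f/(1−f), so D = Cmin,ss·Vd·(1−f)/f.
D = 5 × 259 × (1−f)/f ≈ 5 × 259 × 1.95922 ≈ 2537.19 mg.

2537 mg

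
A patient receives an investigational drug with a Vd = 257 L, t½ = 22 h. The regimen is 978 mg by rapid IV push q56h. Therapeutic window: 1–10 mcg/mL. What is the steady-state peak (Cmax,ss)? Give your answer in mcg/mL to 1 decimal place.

τ/t½ = 56/22 ≈ 2.5455, so fraction remaining f = (1/2)^(56/22) ≈ 0.1713.
At steady state, accumulation factor R = 1/(1 − e^(−kτ)) ≈ 1.2067.
Single-dose peak C₀ = D/Vd = 978/257 ≈ 3.805 mcg/mL.
Steady-state peak Cmax,ss = C₀·R ≈ 3.805 × 1.2067 ≈ 4.591 mcg/mL.
Peak 4.6 mcg/mL vs MTC 10 mcg/mL: below toxic threshold.

4.6 mcg/mL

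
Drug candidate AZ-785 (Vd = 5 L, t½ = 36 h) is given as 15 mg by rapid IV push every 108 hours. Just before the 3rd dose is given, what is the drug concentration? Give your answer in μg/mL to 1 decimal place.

0.4 μg/mL

f = (1/2)^(τ/t½) = (1/2)^(108/36) ≈ 0.1250.
C₀ = D/Vd = 15/5 ≈ 3.000 μg/mL.
Before the 3rd dose, 2 doses have been given. Superposition: Cmin = C₀·(f + f²).
≈ 3.000 × (0.1250 + 0.0156) ≈ 3.000 × 0.1406 ≈ 0.422 μg/mL.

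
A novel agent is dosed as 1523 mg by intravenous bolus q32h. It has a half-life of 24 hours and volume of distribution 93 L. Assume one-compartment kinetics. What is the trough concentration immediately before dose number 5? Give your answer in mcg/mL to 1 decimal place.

10.5 mcg/mL

f = (1/2)^(τ/t½) = (1/2)^(32/24) ≈ 0.3969.
C₀ = D/Vd = 1523/93 ≈ 16.376 mcg/mL.
Before the 5th dose, 4 doses have been given. Superposition: Cmin = C₀·(f + f² + … + f^4).
≈ 16.376 × (0.3969 + 0.1575 + 0.0625 + 0.0248) ≈ 16.376 × 0.6417 ≈ 10.508 mcg/mL.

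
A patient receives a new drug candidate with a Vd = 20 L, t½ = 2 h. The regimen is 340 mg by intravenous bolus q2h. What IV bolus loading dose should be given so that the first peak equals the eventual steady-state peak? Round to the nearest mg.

f = (1/2)^(2/2) ≈ 0.500000; accumulation ratio R = 1/(1−f) ≈ 2.00000.
Loading dose to hit Cmax,ss on first dose: D_load = D_maint·R ≈ 340 × 2.00000 ≈ 680.00 mg.

680 mg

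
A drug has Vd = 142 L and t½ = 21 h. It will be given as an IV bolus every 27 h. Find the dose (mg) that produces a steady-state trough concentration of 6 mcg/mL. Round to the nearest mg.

1225 mg

τ/t½ = 27/21 ≈ 1.2857, so f = (1/2)^(27/21) ≈ 0.410168.
Cmin,ss = (D/Vd)·f/(1−f), so D = Cmin,ss·Vd·(1−f)/f.
D = 6 × 142 × (1−f)/f ≈ 6 × 142 × 1.43803 ≈ 1225.20 mg.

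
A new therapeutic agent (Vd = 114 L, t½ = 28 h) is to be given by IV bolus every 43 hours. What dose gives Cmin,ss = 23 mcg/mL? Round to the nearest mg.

τ/t½ = 43/28 ≈ 1.5357, so f = (1/2)^(43/28) ≈ 0.344909.
Cmin,ss = (D/Vd)·f/(1−f), so D = Cmin,ss·Vd·(1−f)/f.
D = 23 × 114 × (1−f)/f ≈ 23 × 114 × 1.89932 ≈ 4980.02 mg.

4980 mg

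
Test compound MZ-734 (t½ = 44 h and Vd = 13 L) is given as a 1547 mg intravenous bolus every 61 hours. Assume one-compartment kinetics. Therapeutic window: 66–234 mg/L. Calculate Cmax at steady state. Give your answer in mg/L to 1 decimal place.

192.7 mg/L

Over one 61-h interval, 61/44 ≈ 1.3864 half-lives elapse, leaving f ≈ 0.3825 of each dose.
Accumulation ratio R = 1/(1 − f) ≈ 1/0.6175 ≈ 1.6194.
Each bolus raises the concentration by D/Vd = 1547/13 ≈ 119.000 mg/L.
Cmax,ss = C₀/(1 − f) ≈ 119.000/0.6175 ≈ 192.713 mg/L.
Peak 192.7 mg/L vs MTC 234 mg/L: below toxic threshold.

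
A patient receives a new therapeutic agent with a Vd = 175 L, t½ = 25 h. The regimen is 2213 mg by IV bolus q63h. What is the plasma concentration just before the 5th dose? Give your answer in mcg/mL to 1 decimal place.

f = (1/2)^(τ/t½) = (1/2)^(63/25) ≈ 0.1743.
C₀ = D/Vd = 2213/175 ≈ 12.646 mcg/mL.
Before the 5th dose, 4 doses have been given. Superposition: Cmin = C₀·(f + f² + … + f^4).
≈ 12.646 × (0.1743 + 0.0304 + 0.0053 + 0.0009) ≈ 12.646 × 0.2109 ≈ 2.667 mcg/mL.

2.7 mcg/mL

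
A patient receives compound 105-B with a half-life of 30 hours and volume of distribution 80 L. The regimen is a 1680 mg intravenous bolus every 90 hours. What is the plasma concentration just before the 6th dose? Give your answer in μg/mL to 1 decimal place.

f = (1/2)^(τ/t½) = (1/2)^(90/30) ≈ 0.1250.
C₀ = D/Vd = 1680/80 ≈ 21.000 μg/mL.
Before the 6th dose, 5 doses have been given. Superposition: Cmin = C₀·(f + f² + … + f^5).
≈ 21.000 × (0.1250 + 0.0156 + 0.0020 + 0.0002 + 0.0000) ≈ 21.000 × 0.1428 ≈ 2.999 μg/mL.

3.0 μg/mL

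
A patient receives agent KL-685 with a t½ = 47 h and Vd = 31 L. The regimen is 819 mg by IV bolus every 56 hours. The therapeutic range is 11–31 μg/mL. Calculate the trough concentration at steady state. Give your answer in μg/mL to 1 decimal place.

20.6 μg/mL

τ/t½ = 56/47 ≈ 1.1915, so fraction remaining f = (1/2)^(56/47) ≈ 0.4379.
Each bolus raises the concentration by D/Vd = 819/31 ≈ 26.419 μg/mL.
Steady-state trough Cmin,ss = C₀·f/(1−f) ≈ 26.419 × 0.4379/0.5621 ≈ 20.582 μg/mL.
Trough 20.6 μg/mL vs MEC 11 μg/mL: adequate.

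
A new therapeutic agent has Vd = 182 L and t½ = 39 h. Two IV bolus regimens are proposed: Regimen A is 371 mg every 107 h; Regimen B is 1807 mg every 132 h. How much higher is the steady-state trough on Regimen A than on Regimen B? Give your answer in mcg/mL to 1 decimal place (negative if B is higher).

-0.7 mcg/mL

Regimen A: f = (1/2)^(107/39) ≈ 0.1493; Cmin,ss = (371/182)·f/(1−f) ≈ 0.358 mcg/mL.
Regimen B: f = (1/2)^(132/39) ≈ 0.0957; Cmin,ss = (1807/182)·f/(1−f) ≈ 1.051 mcg/mL.
Difference ≈ 0.358 − 1.051 ≈ -0.693 mcg/mL.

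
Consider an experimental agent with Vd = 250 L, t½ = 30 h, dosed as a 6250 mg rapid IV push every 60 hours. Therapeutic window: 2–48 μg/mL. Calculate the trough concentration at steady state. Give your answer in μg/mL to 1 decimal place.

τ = 60 h = 2 half-lives, so f = (1/2)^2 = 0.25.
At steady state, R = 1/(1 − 0.25) = 4/3.
Single-dose peak C₀ = D/Vd = 6250/250 = 25 μg/mL.
Steady-state peak Cmax,ss = C₀·R = 25 × 4/3 ≈ 33.333 μg/mL.
Steady-state trough Cmin,ss = Cmax,ss·f ≈ 33.333 × 0.25 ≈ 8.333 μg/mL.
Trough 8.3 μg/mL vs MEC 2 μg/mL: adequate.

8.3 μg/mL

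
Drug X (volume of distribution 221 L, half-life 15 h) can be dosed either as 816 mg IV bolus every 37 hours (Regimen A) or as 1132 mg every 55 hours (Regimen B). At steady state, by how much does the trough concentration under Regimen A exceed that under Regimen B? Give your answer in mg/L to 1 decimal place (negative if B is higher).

0.4 mg/L

Regimen A: f = (1/2)^(37/15) ≈ 0.1809; Cmin,ss = (816/221)·f/(1−f) ≈ 0.815 mg/L.
Regimen B: f = (1/2)^(55/15) ≈ 0.0787; Cmin,ss = (1132/221)·f/(1−f) ≈ 0.438 mg/L.
Difference ≈ 0.815 − 0.438 ≈ 0.377 mg/L.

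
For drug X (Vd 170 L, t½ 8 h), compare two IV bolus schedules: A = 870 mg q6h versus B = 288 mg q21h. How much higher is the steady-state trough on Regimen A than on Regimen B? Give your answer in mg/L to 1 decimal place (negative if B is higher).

Regimen A: f = (1/2)^(6/8) ≈ 0.5946; Cmin,ss = (870/170)·f/(1−f) ≈ 7.506 mg/L.
Regimen B: f = (1/2)^(21/8) ≈ 0.1621; Cmin,ss = (288/170)·f/(1−f) ≈ 0.328 mg/L.
Difference ≈ 7.506 − 0.328 ≈ 7.178 mg/L.

7.2 mg/L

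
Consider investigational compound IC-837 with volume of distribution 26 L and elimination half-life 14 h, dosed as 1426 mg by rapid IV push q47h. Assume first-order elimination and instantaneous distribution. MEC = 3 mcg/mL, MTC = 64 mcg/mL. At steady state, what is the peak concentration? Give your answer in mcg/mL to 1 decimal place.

τ/t½ = 47/14 ≈ 3.3571, so fraction remaining f = (1/2)^(47/14) ≈ 0.0976.
Accumulation ratio R = 1/(1 − f) ≈ 1/0.9024 ≈ 1.1082.
Each bolus raises the concentration by D/Vd = 1426/26 ≈ 54.846 mcg/mL.
Steady-state peak Cmax,ss = C₀·R ≈ 54.846 × 1.1082 ≈ 60.780 mcg/mL.
Peak 60.8 mcg/mL vs MTC 64 mcg/mL: below toxic threshold.

60.8 mcg/mL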